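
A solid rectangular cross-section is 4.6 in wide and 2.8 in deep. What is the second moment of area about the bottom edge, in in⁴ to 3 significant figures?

The section: 4.6 × 2.8, A = 12.88 in², y = 1.4 in, Ī = 8.4149 in⁴.
Transfer it to the bottom edge using Ī + A·d² with d = y − 0:
  the section: d = 1.4 in → contributes +33.66 in⁴
Total I = 33.66 in⁴.

I_base ≈ 33.7 in⁴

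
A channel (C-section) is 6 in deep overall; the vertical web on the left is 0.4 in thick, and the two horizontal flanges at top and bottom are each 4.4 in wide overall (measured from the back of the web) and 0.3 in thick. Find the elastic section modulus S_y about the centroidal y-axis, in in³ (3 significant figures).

Decompose the section into non-overlapping parts with the origin at the bottom-left of its bounding rectangle.
Web: 0.4 × 6, A = 2.4 in², x = 0.2 in, Ī = 0.032 in⁴.
Top flange (beyond web): 4 × 0.3, A = 1.2 in², x = 2.4 in, Ī = 1.6 in⁴.
Bottom flange (beyond web): 4 × 0.3, A = 1.2 in², x = 2.4 in, Ī = 1.6 in⁴.
Centroid: x̄ = ΣA·x / ΣA = 1.3 in.
Transfer each piece to the centroidal y-axis using Ī + A·d² with d = x − 1.3:
  web: d = -1.1 in → contributes +2.936 in⁴
  top flange (beyond web): d = 1.1 in → contributes +3.052 in⁴
  bottom flange (beyond web): d = 1.1 in → contributes +3.052 in⁴
Total I = 9.04 in⁴.
Extreme fibre distance c = 3.1 in; S = I/c = 2.9161 in³.

S_y ≈ 2.92 in³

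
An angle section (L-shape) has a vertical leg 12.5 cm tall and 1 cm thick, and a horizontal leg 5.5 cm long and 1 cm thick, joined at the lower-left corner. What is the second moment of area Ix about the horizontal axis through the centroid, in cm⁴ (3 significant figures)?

Split into non-overlapping primitives; take the origin at the lower-left of the bounding box.
Vertical leg: 1 × 12.5, A = 12.5 cm², y = 6.25 cm, Ī = 162.76 cm⁴.
Horizontal leg (remainder): 4.5 × 1, A = 4.5 cm², y = 0.5 cm, Ī = 0.375 cm⁴.
Centroid: ȳ = ΣA·y / ΣA = 4.7279 cm.
Transfer each piece to the horizontal axis through the centroid using Ī + A·d² with d = y − 4.7279:
  vertical leg: d = 1.5221 cm → contributes +191.72 cm⁴
  horizontal leg (remainder): d = -4.2279 cm → contributes +80.815 cm⁴
Total I = 272.53 cm⁴.

Ix ≈ 273 cm⁴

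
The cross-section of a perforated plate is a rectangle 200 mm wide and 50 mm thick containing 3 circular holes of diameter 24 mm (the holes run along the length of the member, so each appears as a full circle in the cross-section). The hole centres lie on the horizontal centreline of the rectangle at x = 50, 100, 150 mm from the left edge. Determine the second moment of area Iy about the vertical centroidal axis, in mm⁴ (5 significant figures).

Treat the section as a set of non-overlapping primitives; coordinates are from the bounding-box lower-left.
Plate: 200 × 50, A = 10 000 mm², x = 100 mm, Ī = 33 333 333 mm⁴.
Hole 1 (subtracted): ⌀24, A = 452.3893 mm², x = 50 mm, Ī = 16286.02 mm⁴.
Hole 2 (subtracted): ⌀24, A = 452.3893 mm², x = 100 mm, Ī = 16286.02 mm⁴.
Hole 3 (subtracted): ⌀24, A = 452.3893 mm², x = 150 mm, Ī = 16286.02 mm⁴.
By symmetry the centroid is at mid-width, x̄ = 100 mm.
Transfer each piece to the vertical centroidal axis using Ī + A·d² with d = x − 100:
  plate: d = 0 mm → contributes +33 333 333 mm⁴
  hole 1: d = -50 mm → contributes −1 147 259 mm⁴
  hole 2: d = 0 mm → contributes −16286.02 mm⁴
  hole 3: d = 50 mm → contributes −1 147 259 mm⁴
Total I = 31 022 529 mm⁴.

Iy ≈ 3.1023 × 10⁷ mm⁴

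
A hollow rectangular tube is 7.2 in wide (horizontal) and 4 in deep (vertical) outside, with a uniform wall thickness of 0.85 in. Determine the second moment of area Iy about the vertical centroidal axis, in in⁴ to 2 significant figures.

Break the section into simple shapes (no overlaps), measuring from the bottom-left corner of the bounding box.
Outer rectangle: 7.2 × 4, A = 28.8 in², x = 3.6 in, Ī = 124.4 in⁴.
Inner void (subtracted): 5.5 × 2.3, A = 12.65 in², x = 3.6 in, Ī = 31.89 in⁴.
By symmetry the centroid is at mid-width, x̄ = 3.6 in.
All pieces are centred on the vertical centroidal axis, so I = ΣĪ (holes subtracted) = 92.53 in⁴.

Iy ≈ 93 in⁴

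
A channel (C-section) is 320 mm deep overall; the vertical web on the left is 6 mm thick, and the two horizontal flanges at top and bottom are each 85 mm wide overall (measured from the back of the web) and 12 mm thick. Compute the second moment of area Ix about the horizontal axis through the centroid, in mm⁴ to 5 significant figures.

Ix ≈ 6.1372 × 10⁷ mm⁴

Decompose the section into non-overlapping parts with the origin at the bottom-left of its bounding rectangle.
Web: 6 × 320, A = 1 920 mm², y = 160 mm, Ī = 16 384 000 mm⁴.
Top flange (beyond web): 79 × 12, A = 948 mm², y = 314 mm, Ī = 11 376 mm⁴.
Bottom flange (beyond web): 79 × 12, A = 948 mm², y = 6 mm, Ī = 11 376 mm⁴.
By symmetry the centroid is at mid-height, ȳ = 160 mm.
Transfer each piece to the horizontal axis through the centroid using Ī + A·d² with d = y − 160:
  web: d = 0 mm → contributes +16 384 000 mm⁴
  top flange (beyond web): d = 154 mm → contributes +22 494 144 mm⁴
  bottom flange (beyond web): d = -154 mm → contributes +22 494 144 mm⁴
Total I = 61 372 288 mm⁴.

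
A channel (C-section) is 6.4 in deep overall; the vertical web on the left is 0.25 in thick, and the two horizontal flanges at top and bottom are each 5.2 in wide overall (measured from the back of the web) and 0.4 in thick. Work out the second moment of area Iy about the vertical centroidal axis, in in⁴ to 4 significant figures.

Iy ≈ 15.80 in⁴

Break the section into simple shapes (no overlaps), measuring from the bottom-left corner of the bounding box.
Web: 0.25 × 6.4, A = 1.6 in², x = 0.125 in, Ī = 0.00833333 in⁴.
Top flange (beyond web): 4.95 × 0.4, A = 1.98 in², x = 2.725 in, Ī = 4.04291 in⁴.
Bottom flange (beyond web): 4.95 × 0.4, A = 1.98 in², x = 2.725 in, Ī = 4.04291 in⁴.
Centroid: x̄ = ΣA·x / ΣA = 1.9768 in.
Transfer each piece to the vertical centroidal axis using Ī + A·d² with d = x − 1.9768:
  web: d = -1.8518 in → contributes +5.49499 in⁴
  top flange (beyond web): d = 0.748201 in → contributes +5.15133 in⁴
  bottom flange (beyond web): d = 0.748201 in → contributes +5.15133 in⁴
Total I = 15.7976 in⁴.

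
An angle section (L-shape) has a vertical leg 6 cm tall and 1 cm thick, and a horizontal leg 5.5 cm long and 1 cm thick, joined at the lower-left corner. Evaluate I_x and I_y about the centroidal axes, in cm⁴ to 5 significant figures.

Treat the section as a set of non-overlapping primitives; coordinates are from the bounding-box lower-left.
Vertical leg: 1 × 6, A = 6 cm², y = 3 cm, Ī = 18 cm⁴.
Horizontal leg (remainder): 4.5 × 1, A = 4.5 cm², y = 0.5 cm, Ī = 0.375 cm⁴.
Centroid: ȳ = ΣA·y / ΣA = 1.928571 cm.
Transfer each piece to the centroidal x-axis using Ī + A·d² with d = y − 1.928571:
  vertical leg: d = 1.071429 cm → contributes +24.88776 cm⁴
  horizontal leg (remainder): d = -1.428571 cm → contributes +9.558673 cm⁴
Total I = 34.44643 cm⁴.
For the y-axis: x̄ = 1.678571 cm.
Repeating about the centroidal y-axis gives I_y = 27.54018 cm⁴.

I_x ≈ 34.446 cm⁴, I_y ≈ 27.540 cm⁴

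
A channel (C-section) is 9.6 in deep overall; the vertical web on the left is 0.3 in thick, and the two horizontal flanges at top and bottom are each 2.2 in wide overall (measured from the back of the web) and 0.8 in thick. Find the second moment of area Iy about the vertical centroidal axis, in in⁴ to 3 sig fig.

Iy ≈ 2.73 in⁴

Split into non-overlapping primitives; take the origin at the lower-left of the bounding box.
Web: 0.3 × 9.6, A = 2.88 in², x = 0.15 in, Ī = 0.0216 in⁴.
Top flange (beyond web): 1.9 × 0.8, A = 1.52 in², x = 1.25 in, Ī = 0.45727 in⁴.
Bottom flange (beyond web): 1.9 × 0.8, A = 1.52 in², x = 1.25 in, Ī = 0.45727 in⁴.
Centroid: x̄ = ΣA·x / ΣA = 0.71486 in.
Transfer each piece to the vertical centroidal axis using Ī + A·d² with d = x − 0.71486:
  web: d = -0.56486 in → contributes +0.94053 in⁴
  top flange (beyond web): d = 0.53514 in → contributes +0.89255 in⁴
  bottom flange (beyond web): d = 0.53514 in → contributes +0.89255 in⁴
Total I = 2.7256 in⁴.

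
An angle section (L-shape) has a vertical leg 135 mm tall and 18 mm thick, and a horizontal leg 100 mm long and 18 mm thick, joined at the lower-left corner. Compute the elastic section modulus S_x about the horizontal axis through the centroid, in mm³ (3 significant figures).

S_x ≈ 7.67 × 10⁴ mm³

Treat the section as a set of non-overlapping primitives; coordinates are from the bounding-box lower-left.
Vertical leg: 18 × 135, A = 2 430 mm², y = 67.5 mm, Ī = 3 690 563 mm⁴.
Horizontal leg (remainder): 82 × 18, A = 1 476 mm², y = 9 mm, Ī = 39 852 mm⁴.
Centroid: ȳ = ΣA·y / ΣA = 45.394 mm.
Transfer each piece to the horizontal axis through the centroid using Ī + A·d² with d = y − 45.394:
  vertical leg: d = 22.106 mm → contributes +4 878 042 mm⁴
  horizontal leg (remainder): d = -36.394 mm → contributes +1 994 849 mm⁴
Total I = 6 872 892 mm⁴.
Extreme fibre distance c = 89.606 mm; S = I/c = 76 701 mm³.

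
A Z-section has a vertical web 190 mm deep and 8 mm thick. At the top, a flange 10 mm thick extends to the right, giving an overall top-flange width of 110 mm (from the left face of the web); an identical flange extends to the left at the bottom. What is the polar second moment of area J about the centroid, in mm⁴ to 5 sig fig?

Split into non-overlapping primitives; take the origin at the lower-left of the bounding box.
Web: 8 × 190, A = 1 520 mm², y = 95 mm, Ī = 4 572 667 mm⁴.
Top flange (beyond web): 102 × 10, A = 1 020 mm², y = 185 mm, Ī = 8 500 mm⁴.
Bottom flange (beyond web): 102 × 10, A = 1 020 mm², y = 5 mm, Ī = 8 500 mm⁴.
Centroid: ȳ = ΣA·y / ΣA = 95 mm.
Transfer each piece to the centroidal x-axis using Ī + A·d² with d = y − 95:
  web: d = 0 mm → contributes +4 572 667 mm⁴
  top flange (beyond web): d = 90 mm → contributes +8 270 500 mm⁴
  bottom flange (beyond web): d = -90 mm → contributes +8 270 500 mm⁴
Total I = 21 113 667 mm⁴.
For the y-axis: x̄ = 106 mm.
Repeating about the centroidal y-axis gives I_y = 7 947 787 mm⁴.
Polar second moment: J = I_x + I_y = 29 061 453 mm⁴.

J ≈ 2.9061 × 10⁷ mm⁴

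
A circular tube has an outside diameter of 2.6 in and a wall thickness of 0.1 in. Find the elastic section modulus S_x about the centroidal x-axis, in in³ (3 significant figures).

Split into non-overlapping primitives; take the origin at the lower-left of the bounding box.
Outer circle: ⌀2.6, A = 5.3093 in², y = 1.3 in, Ī = 2.2432 in⁴.
Bore (subtracted): ⌀2.4, A = 4.5239 in², y = 1.3 in, Ī = 1.6286 in⁴.
By symmetry the centroid is at mid-height, ȳ = 1.3 in.
All pieces are centred on the centroidal x-axis, so I = ΣĪ (holes subtracted) = 0.61457 in⁴.
Extreme fibre distance c = 1.3 in; S = I/c = 0.47275 in³.

S_x ≈ 0.473 in³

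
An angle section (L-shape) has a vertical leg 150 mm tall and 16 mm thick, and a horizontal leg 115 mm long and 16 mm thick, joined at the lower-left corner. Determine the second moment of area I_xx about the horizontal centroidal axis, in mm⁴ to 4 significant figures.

I_xx ≈ 8.817 × 10⁶ mm⁴

Break the section into simple shapes (no overlaps), measuring from the bottom-left corner of the bounding box.
Vertical leg: 16 × 150, A = 2 400 mm², y = 75 mm, Ī = 4 500 000 mm⁴.
Horizontal leg (remainder): 99 × 16, A = 1 584 mm², y = 8 mm, Ī = 33 792 mm⁴.
Centroid: ȳ = ΣA·y / ΣA = 48.3614 mm.
Transfer each piece to the horizontal centroidal axis using Ī + A·d² with d = y − 48.3614:
  vertical leg: d = 26.6386 mm → contributes +6 203 070 mm⁴
  horizontal leg (remainder): d = -40.3614 mm → contributes +2 614 201 mm⁴
Total I = 8 817 272 mm⁴.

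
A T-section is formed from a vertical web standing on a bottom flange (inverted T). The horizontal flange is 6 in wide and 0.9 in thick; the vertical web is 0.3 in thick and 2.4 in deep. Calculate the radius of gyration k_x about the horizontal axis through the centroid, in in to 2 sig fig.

Treat the section as a set of non-overlapping primitives; coordinates are from the bounding-box lower-left.
Flange: 6 × 0.9, A = 5.4 in², y = 0.45 in, Ī = 0.3645 in⁴.
Web: 0.3 × 2.4, A = 0.72 in², y = 2.1 in, Ī = 0.3456 in⁴.
Centroid: ȳ = ΣA·y / ΣA = 0.6441 in.
Transfer each piece to the horizontal axis through the centroid using Ī + A·d² with d = y − 0.6441:
  flange: d = -0.1941 in → contributes +0.568 in⁴
  web: d = 1.456 in → contributes +1.872 in⁴
Total I = 2.44 in⁴.
Radius of gyration: k = √(I/A) = √(2.44 / 6.12) = 0.6314 in.

k_x ≈ 0.63 in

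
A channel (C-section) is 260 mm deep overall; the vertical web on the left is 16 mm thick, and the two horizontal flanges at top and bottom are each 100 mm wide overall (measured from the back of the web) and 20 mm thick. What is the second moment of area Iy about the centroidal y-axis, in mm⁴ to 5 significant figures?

Iy ≈ 6.7112 × 10⁶ mm⁴

Split into non-overlapping primitives; take the origin at the lower-left of the bounding box.
Web: 16 × 260, A = 4 160 mm², x = 8 mm, Ī = 88746.67 mm⁴.
Top flange (beyond web): 84 × 20, A = 1 680 mm², x = 58 mm, Ī = 987 840 mm⁴.
Bottom flange (beyond web): 84 × 20, A = 1 680 mm², x = 58 mm, Ī = 987 840 mm⁴.
Centroid: x̄ = ΣA·x / ΣA = 30.34043 mm.
Transfer each piece to the centroidal y-axis using Ī + A·d² with d = x − 30.34043:
  web: d = -22.34043 mm → contributes +2 164 980 mm⁴
  top flange (beyond web): d = 27.65957 mm → contributes +2 273 127 mm⁴
  bottom flange (beyond web): d = 27.65957 mm → contributes +2 273 127 mm⁴
Total I = 6 711 235 mm⁴.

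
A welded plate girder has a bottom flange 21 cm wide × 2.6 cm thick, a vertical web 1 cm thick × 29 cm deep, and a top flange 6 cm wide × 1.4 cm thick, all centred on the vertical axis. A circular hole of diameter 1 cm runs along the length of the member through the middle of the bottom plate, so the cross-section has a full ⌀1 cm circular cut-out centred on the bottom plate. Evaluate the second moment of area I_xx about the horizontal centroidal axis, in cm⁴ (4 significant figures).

I_xx ≈ 1.172 × 10⁴ cm⁴

Treat the section as a set of non-overlapping primitives; coordinates are from the bounding-box lower-left.
Bottom plate: 21 × 2.6, A = 54.6 cm², y = 1.3 cm, Ī = 30.758 cm⁴.
Web plate: 1 × 29, A = 29 cm², y = 17.1 cm, Ī = 2032.42 cm⁴.
Top plate: 6 × 1.4, A = 8.4 cm², y = 32.3 cm, Ī = 1.372 cm⁴.
Hole (subtracted): ⌀1, A = 0.785398 cm², y = 1.3 cm, Ī = 0.0490874 cm⁴.
Centroid: ȳ = ΣA·y / ΣA = 9.17812 cm.
Transfer each piece to the horizontal centroidal axis using Ī + A·d² with d = y − 9.17812:
  bottom plate: d = -7.87812 cm → contributes +3419.5 cm⁴
  web plate: d = 7.92188 cm → contributes +3852.34 cm⁴
  top plate: d = 23.1219 cm → contributes +4492.19 cm⁴
  hole: d = -7.87812 cm → contributes −48.7947 cm⁴
Total I = 11715.2 cm⁴.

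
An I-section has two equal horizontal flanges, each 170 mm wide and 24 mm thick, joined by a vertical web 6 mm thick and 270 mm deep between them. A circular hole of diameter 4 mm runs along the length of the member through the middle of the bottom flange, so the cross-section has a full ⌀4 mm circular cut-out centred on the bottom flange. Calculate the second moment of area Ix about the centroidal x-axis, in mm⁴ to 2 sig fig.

Ix ≈ 1.9 × 10⁸ mm⁴

Split into non-overlapping primitives; take the origin at the lower-left of the bounding box.
Bottom flange: 170 × 24, A = 4 080 mm², y = 12 mm, Ī = 195 840 mm⁴.
Web: 6 × 270, A = 1 620 mm², y = 159 mm, Ī = 9 841 500 mm⁴.
Top flange: 170 × 24, A = 4 080 mm², y = 306 mm, Ī = 195 840 mm⁴.
Hole (subtracted): ⌀4, A = 12.57 mm², y = 12 mm, Ī = 12.57 mm⁴.
Centroid: ȳ = ΣA·y / ΣA = 159.2 mm.
Transfer each piece to the centroidal x-axis using Ī + A·d² with d = y − 159.2:
  bottom flange: d = -147.2 mm → contributes +88 587 564 mm⁴
  web: d = -0.1891 mm → contributes +9 841 558 mm⁴
  top flange: d = 146.8 mm → contributes +88 133 848 mm⁴
  hole: d = -147.2 mm → contributes −272 258 mm⁴
Total I = 186 290 711 mm⁴.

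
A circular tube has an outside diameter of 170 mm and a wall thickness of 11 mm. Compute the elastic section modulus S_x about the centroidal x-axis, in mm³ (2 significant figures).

S_x ≈ 2.1 × 10⁵ mm³

Split into non-overlapping primitives; take the origin at the lower-left of the bounding box.
Outer circle: ⌀170, A = 22 698 mm², y = 85 mm, Ī = 40 998 275 mm⁴.
Bore (subtracted): ⌀148, A = 17 203 mm², y = 85 mm, Ī = 23 551 402 mm⁴.
By symmetry the centroid is at mid-height, ȳ = 85 mm.
All pieces are centred on the centroidal x-axis, so I = ΣĪ (holes subtracted) = 17 446 873 mm⁴.
Extreme fibre distance c = 85 mm; S = I/c = 205 257 mm³.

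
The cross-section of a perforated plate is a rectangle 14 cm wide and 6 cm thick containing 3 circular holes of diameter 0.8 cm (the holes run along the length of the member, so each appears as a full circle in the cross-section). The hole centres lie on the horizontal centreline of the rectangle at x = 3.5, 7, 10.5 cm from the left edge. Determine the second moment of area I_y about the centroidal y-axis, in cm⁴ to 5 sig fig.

Treat the section as a set of non-overlapping primitives; coordinates are from the bounding-box lower-left.
Plate: 14 × 6, A = 84 cm², x = 7 cm, Ī = 1 372 cm⁴.
Hole 1 (subtracted): ⌀0.8, A = 0.5026548 cm², x = 3.5 cm, Ī = 0.02010619 cm⁴.
Hole 2 (subtracted): ⌀0.8, A = 0.5026548 cm², x = 7 cm, Ī = 0.02010619 cm⁴.
Hole 3 (subtracted): ⌀0.8, A = 0.5026548 cm², x = 10.5 cm, Ī = 0.02010619 cm⁴.
By symmetry the centroid is at mid-width, x̄ = 7 cm.
Transfer each piece to the centroidal y-axis using Ī + A·d² with d = x − 7:
  plate: d = 0 cm → contributes +1 372 cm⁴
  hole 1: d = -3.5 cm → contributes −6.177628 cm⁴
  hole 2: d = 0 cm → contributes −0.02010619 cm⁴
  hole 3: d = 3.5 cm → contributes −6.177628 cm⁴
Total I = 1359.625 cm⁴.

I_y ≈ 1359.6 cm⁴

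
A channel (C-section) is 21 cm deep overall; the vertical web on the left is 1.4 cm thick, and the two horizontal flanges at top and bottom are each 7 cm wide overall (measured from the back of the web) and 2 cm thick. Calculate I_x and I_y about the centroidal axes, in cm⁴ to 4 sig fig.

Treat the section as a set of non-overlapping primitives; coordinates are from the bounding-box lower-left.
Web: 1.4 × 21, A = 29.4 cm², y = 10.5 cm, Ī = 1080.45 cm⁴.
Top flange (beyond web): 5.6 × 2, A = 11.2 cm², y = 20 cm, Ī = 3.73333 cm⁴.
Bottom flange (beyond web): 5.6 × 2, A = 11.2 cm², y = 1 cm, Ī = 3.73333 cm⁴.
By symmetry the centroid is at mid-height, ȳ = 10.5 cm.
Transfer each piece to the centroidal x-axis using Ī + A·d² with d = y − 10.5:
  web: d = 0 cm → contributes +1080.45 cm⁴
  top flange (beyond web): d = 9.5 cm → contributes +1014.53 cm⁴
  bottom flange (beyond web): d = -9.5 cm → contributes +1014.53 cm⁴
Total I = 3109.52 cm⁴.
For the y-axis: x̄ = 2.21351 cm.
Repeating about the centroidal y-axis gives I_y = 219.081 cm⁴.

I_x ≈ 3110 cm⁴, I_y ≈ 219.1 cm⁴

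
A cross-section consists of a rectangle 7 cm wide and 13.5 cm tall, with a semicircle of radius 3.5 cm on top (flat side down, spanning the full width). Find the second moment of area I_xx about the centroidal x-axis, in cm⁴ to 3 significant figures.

I_xx ≈ 2540 cm⁴

Break the section into simple shapes (no overlaps), measuring from the bottom-left corner of the bounding box.
Rectangular body: 7 × 13.5, A = 94.5 cm², y = 6.75 cm, Ī = 1435.2 cm⁴.
Semicircular cap: semicircle r = 3.5, A = 19.242 cm², y = 14.985 cm, Ī = 16.47 cm⁴.
Centroid: ȳ = ΣA·y / ΣA = 8.1432 cm.
Transfer each piece to the centroidal x-axis using Ī + A·d² with d = y − 8.1432:
  rectangular body: d = -1.3932 cm → contributes +1618.7 cm⁴
  semicircular cap: d = 6.8422 cm → contributes +917.32 cm⁴
Total I = 2 536 cm⁴.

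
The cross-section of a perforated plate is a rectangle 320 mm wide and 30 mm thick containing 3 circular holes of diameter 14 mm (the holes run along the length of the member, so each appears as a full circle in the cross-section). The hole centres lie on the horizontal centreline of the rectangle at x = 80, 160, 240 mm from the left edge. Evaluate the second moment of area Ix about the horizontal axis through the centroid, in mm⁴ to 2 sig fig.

Treat the section as a set of non-overlapping primitives; coordinates are from the bounding-box lower-left.
Plate: 320 × 30, A = 9 600 mm², y = 15 mm, Ī = 720 000 mm⁴.
Hole 1 (subtracted): ⌀14, A = 153.9 mm², y = 15 mm, Ī = 1 886 mm⁴.
Hole 2 (subtracted): ⌀14, A = 153.9 mm², y = 15 mm, Ī = 1 886 mm⁴.
Hole 3 (subtracted): ⌀14, A = 153.9 mm², y = 15 mm, Ī = 1 886 mm⁴.
By symmetry the centroid is at mid-height, ȳ = 15 mm.
All pieces are centred on the horizontal axis through the centroid, so I = ΣĪ (holes subtracted) = 714 343 mm⁴.

Ix ≈ 7.1 × 10⁵ mm⁴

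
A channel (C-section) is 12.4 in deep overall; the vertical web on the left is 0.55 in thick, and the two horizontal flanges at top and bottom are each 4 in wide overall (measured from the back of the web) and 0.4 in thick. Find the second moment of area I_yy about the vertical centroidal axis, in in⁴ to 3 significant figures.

I_yy ≈ 10.8 in⁴

Break the section into simple shapes (no overlaps), measuring from the bottom-left corner of the bounding box.
Web: 0.55 × 12.4, A = 6.82 in², x = 0.275 in, Ī = 0.17192 in⁴.
Top flange (beyond web): 3.45 × 0.4, A = 1.38 in², x = 2.275 in, Ī = 1.3688 in⁴.
Bottom flange (beyond web): 3.45 × 0.4, A = 1.38 in², x = 2.275 in, Ī = 1.3688 in⁴.
Centroid: x̄ = ΣA·x / ΣA = 0.8512 in.
Transfer each piece to the vertical centroidal axis using Ī + A·d² with d = x − 0.8512:
  web: d = -0.5762 in → contributes +2.4362 in⁴
  top flange (beyond web): d = 1.4238 in → contributes +4.1663 in⁴
  bottom flange (beyond web): d = 1.4238 in → contributes +4.1663 in⁴
Total I = 10.769 in⁴.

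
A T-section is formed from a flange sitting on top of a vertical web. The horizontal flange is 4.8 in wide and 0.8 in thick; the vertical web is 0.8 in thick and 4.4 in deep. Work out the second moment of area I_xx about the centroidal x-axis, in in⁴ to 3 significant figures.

Treat the section as a set of non-overlapping primitives; coordinates are from the bounding-box lower-left.
Flange: 4.8 × 0.8, A = 3.84 in², y = 4.8 in, Ī = 0.2048 in⁴.
Web: 0.8 × 4.4, A = 3.52 in², y = 2.2 in, Ī = 5.6789 in⁴.
Centroid: ȳ = ΣA·y / ΣA = 3.5565 in.
Transfer each piece to the centroidal x-axis using Ī + A·d² with d = y − 3.5565:
  flange: d = 1.2435 in → contributes +6.1424 in⁴
  web: d = -1.3565 in → contributes +12.156 in⁴
Total I = 18.299 in⁴.

I_xx ≈ 18.3 in⁴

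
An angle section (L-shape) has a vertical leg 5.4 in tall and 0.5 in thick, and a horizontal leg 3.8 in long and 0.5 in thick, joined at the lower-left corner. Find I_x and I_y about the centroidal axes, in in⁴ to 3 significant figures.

Split into non-overlapping primitives; take the origin at the lower-left of the bounding box.
Vertical leg: 0.5 × 5.4, A = 2.7 in², y = 2.7 in, Ī = 6.561 in⁴.
Horizontal leg (remainder): 3.3 × 0.5, A = 1.65 in², y = 0.25 in, Ī = 0.034375 in⁴.
Centroid: ȳ = ΣA·y / ΣA = 1.7707 in.
Transfer each piece to the centroidal x-axis using Ī + A·d² with d = y − 1.7707:
  vertical leg: d = 0.92931 in → contributes +8.8928 in⁴
  horizontal leg (remainder): d = -1.5207 in → contributes +3.85 in⁴
Total I = 12.743 in⁴.
For the y-axis: x̄ = 0.97069 in.
Repeating about the centroidal y-axis gives I_y = 5.2508 in⁴.

I_x ≈ 12.7 in⁴, I_y ≈ 5.25 in⁴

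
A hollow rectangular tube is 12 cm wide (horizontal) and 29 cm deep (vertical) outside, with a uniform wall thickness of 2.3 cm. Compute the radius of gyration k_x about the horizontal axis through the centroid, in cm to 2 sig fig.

Decompose the section into non-overlapping parts with the origin at the bottom-left of its bounding rectangle.
Outer rectangle: 12 × 29, A = 348 cm², y = 14.5 cm, Ī = 24 389 cm⁴.
Inner void (subtracted): 7.4 × 24.4, A = 180.6 cm², y = 14.5 cm, Ī = 8 958 cm⁴.
By symmetry the centroid is at mid-height, ȳ = 14.5 cm.
All pieces are centred on the horizontal axis through the centroid, so I = ΣĪ (holes subtracted) = 15 431 cm⁴.
Radius of gyration: k = √(I/A) = √(15 431 / 167.4) = 9.6 cm.

k_x ≈ 9.6 cm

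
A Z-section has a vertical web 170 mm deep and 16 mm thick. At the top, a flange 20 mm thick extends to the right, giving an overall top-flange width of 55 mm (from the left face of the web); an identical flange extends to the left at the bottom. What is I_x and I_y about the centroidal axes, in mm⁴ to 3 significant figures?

I_x ≈ 1.54 × 10⁷ mm⁴, I_y ≈ 1.44 × 10⁶ mm⁴

Decompose the section into non-overlapping parts with the origin at the bottom-left of its bounding rectangle.
Web: 16 × 170, A = 2 720 mm², y = 85 mm, Ī = 6 550 667 mm⁴.
Top flange (beyond web): 39 × 20, A = 780 mm², y = 160 mm, Ī = 26 000 mm⁴.
Bottom flange (beyond web): 39 × 20, A = 780 mm², y = 10 mm, Ī = 26 000 mm⁴.
Centroid: ȳ = ΣA·y / ΣA = 85 mm.
Transfer each piece to the centroidal x-axis using Ī + A·d² with d = y − 85:
  web: d = 0 mm → contributes +6 550 667 mm⁴
  top flange (beyond web): d = 75 mm → contributes +4 413 500 mm⁴
  bottom flange (beyond web): d = -75 mm → contributes +4 413 500 mm⁴
Total I = 15 377 667 mm⁴.
For the y-axis: x̄ = 47 mm.
Repeating about the centroidal y-axis gives I_y = 1 435 507 mm⁴.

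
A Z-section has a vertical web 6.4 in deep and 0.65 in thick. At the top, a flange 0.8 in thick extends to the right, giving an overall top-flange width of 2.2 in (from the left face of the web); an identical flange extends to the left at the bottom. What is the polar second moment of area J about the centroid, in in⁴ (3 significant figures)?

J ≈ 37.4 in⁴

Split into non-overlapping primitives; take the origin at the lower-left of the bounding box.
Web: 0.65 × 6.4, A = 4.16 in², y = 3.2 in, Ī = 14.199 in⁴.
Top flange (beyond web): 1.55 × 0.8, A = 1.24 in², y = 6 in, Ī = 0.066133 in⁴.
Bottom flange (beyond web): 1.55 × 0.8, A = 1.24 in², y = 0.4 in, Ī = 0.066133 in⁴.
Centroid: ȳ = ΣA·y / ΣA = 3.2 in.
Transfer each piece to the centroidal x-axis using Ī + A·d² with d = y − 3.2:
  web: d = 0 in → contributes +14.199 in⁴
  top flange (beyond web): d = 2.8 in → contributes +9.7877 in⁴
  bottom flange (beyond web): d = -2.8 in → contributes +9.7877 in⁴
Total I = 33.775 in⁴.
For the y-axis: x̄ = 1.875 in.
Repeating about the centroidal y-axis gives I_y = 3.6438 in⁴.
Polar second moment: J = I_x + I_y = 37.419 in⁴.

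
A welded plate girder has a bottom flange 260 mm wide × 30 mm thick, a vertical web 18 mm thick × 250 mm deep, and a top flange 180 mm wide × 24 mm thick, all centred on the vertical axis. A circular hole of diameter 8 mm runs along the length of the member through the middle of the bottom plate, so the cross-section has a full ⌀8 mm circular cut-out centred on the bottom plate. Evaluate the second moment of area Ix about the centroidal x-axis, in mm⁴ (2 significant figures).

Decompose the section into non-overlapping parts with the origin at the bottom-left of its bounding rectangle.
Bottom plate: 260 × 30, A = 7 800 mm², y = 15 mm, Ī = 585 000 mm⁴.
Web plate: 18 × 250, A = 4 500 mm², y = 155 mm, Ī = 23 437 500 mm⁴.
Top plate: 180 × 24, A = 4 320 mm², y = 292 mm, Ī = 207 360 mm⁴.
Hole (subtracted): ⌀8, A = 50.27 mm², y = 15 mm, Ī = 201.1 mm⁴.
Centroid: ȳ = ΣA·y / ΣA = 125.2 mm.
Transfer each piece to the centroidal x-axis using Ī + A·d² with d = y − 125.2:
  bottom plate: d = -110.2 mm → contributes +95 376 507 mm⁴
  web plate: d = 29.76 mm → contributes +27 423 081 mm⁴
  top plate: d = 166.8 mm → contributes +120 342 453 mm⁴
  hole: d = -110.2 mm → contributes −611 065 mm⁴
Total I = 242 530 976 mm⁴.

Ix ≈ 2.4 × 10⁸ mm⁴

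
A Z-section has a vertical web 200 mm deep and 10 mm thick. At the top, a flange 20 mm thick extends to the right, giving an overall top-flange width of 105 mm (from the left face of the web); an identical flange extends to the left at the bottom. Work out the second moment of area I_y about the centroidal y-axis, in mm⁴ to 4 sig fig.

Treat the section as a set of non-overlapping primitives; coordinates are from the bounding-box lower-left.
Web: 10 × 200, A = 2 000 mm², x = 100 mm, Ī = 16666.7 mm⁴.
Top flange (beyond web): 95 × 20, A = 1 900 mm², x = 152.5 mm, Ī = 1 428 958 mm⁴.
Bottom flange (beyond web): 95 × 20, A = 1 900 mm², x = 47.5 mm, Ī = 1 428 958 mm⁴.
Centroid: x̄ = ΣA·x / ΣA = 100 mm.
Transfer each piece to the centroidal y-axis using Ī + A·d² with d = x − 100:
  web: d = 0 mm → contributes +16666.7 mm⁴
  top flange (beyond web): d = 52.5 mm → contributes +6 665 833 mm⁴
  bottom flange (beyond web): d = -52.5 mm → contributes +6 665 833 mm⁴
Total I = 13 348 333 mm⁴.

I_y ≈ 1.335 × 10⁷ mm⁴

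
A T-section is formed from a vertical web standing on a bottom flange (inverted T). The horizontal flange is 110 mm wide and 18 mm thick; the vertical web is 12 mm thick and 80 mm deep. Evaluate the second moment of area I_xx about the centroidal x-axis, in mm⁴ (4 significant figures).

I_xx ≈ 2.118 × 10⁶ mm⁴

Decompose the section into non-overlapping parts with the origin at the bottom-left of its bounding rectangle.
Flange: 110 × 18, A = 1 980 mm², y = 9 mm, Ī = 53 460 mm⁴.
Web: 12 × 80, A = 960 mm², y = 58 mm, Ī = 512 000 mm⁴.
Centroid: ȳ = ΣA·y / ΣA = 25 mm.
Transfer each piece to the centroidal x-axis using Ī + A·d² with d = y − 25:
  flange: d = -16 mm → contributes +560 340 mm⁴
  web: d = 33 mm → contributes +1 557 440 mm⁴
Total I = 2 117 780 mm⁴.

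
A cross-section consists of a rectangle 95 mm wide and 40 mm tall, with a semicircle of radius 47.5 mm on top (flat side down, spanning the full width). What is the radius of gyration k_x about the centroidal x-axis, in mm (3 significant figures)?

Split into non-overlapping primitives; take the origin at the lower-left of the bounding box.
Rectangular body: 95 × 40, A = 3 800 mm², y = 20 mm, Ī = 506 667 mm⁴.
Semicircular cap: semicircle r = 47.5, A = 3544.1 mm², y = 60.16 mm, Ī = 558 736 mm⁴.
Centroid: ȳ = ΣA·y / ΣA = 39.38 mm.
Transfer each piece to the centroidal x-axis using Ī + A·d² with d = y − 39.38:
  rectangular body: d = -19.38 mm → contributes +1 933 913 mm⁴
  semicircular cap: d = 20.779 mm → contributes +2 089 032 mm⁴
Total I = 4 022 944 mm⁴.
Radius of gyration: k = √(I/A) = √(4 022 944 / 7344.1) = 23.405 mm.

k_x ≈ 23.4 mm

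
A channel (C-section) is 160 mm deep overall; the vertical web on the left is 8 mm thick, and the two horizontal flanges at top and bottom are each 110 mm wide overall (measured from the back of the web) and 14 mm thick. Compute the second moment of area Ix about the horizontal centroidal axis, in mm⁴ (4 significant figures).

Treat the section as a set of non-overlapping primitives; coordinates are from the bounding-box lower-left.
Web: 8 × 160, A = 1 280 mm², y = 80 mm, Ī = 2 730 667 mm⁴.
Top flange (beyond web): 102 × 14, A = 1 428 mm², y = 153 mm, Ī = 23 324 mm⁴.
Bottom flange (beyond web): 102 × 14, A = 1 428 mm², y = 7 mm, Ī = 23 324 mm⁴.
By symmetry the centroid is at mid-height, ȳ = 80 mm.
Transfer each piece to the horizontal centroidal axis using Ī + A·d² with d = y − 80:
  web: d = 0 mm → contributes +2 730 667 mm⁴
  top flange (beyond web): d = 73 mm → contributes +7 633 136 mm⁴
  bottom flange (beyond web): d = -73 mm → contributes +7 633 136 mm⁴
Total I = 17 996 939 mm⁴.

Ix ≈ 1.800 × 10⁷ mm⁴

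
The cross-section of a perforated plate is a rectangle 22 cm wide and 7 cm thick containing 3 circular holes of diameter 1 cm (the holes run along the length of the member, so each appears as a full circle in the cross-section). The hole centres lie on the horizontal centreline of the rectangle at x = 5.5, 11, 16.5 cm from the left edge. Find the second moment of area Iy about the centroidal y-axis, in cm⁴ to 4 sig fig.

Decompose the section into non-overlapping parts with the origin at the bottom-left of its bounding rectangle.
Plate: 22 × 7, A = 154 cm², x = 11 cm, Ī = 6211.33 cm⁴.
Hole 1 (subtracted): ⌀1, A = 0.785398 cm², x = 5.5 cm, Ī = 0.0490874 cm⁴.
Hole 2 (subtracted): ⌀1, A = 0.785398 cm², x = 11 cm, Ī = 0.0490874 cm⁴.
Hole 3 (subtracted): ⌀1, A = 0.785398 cm², x = 16.5 cm, Ī = 0.0490874 cm⁴.
By symmetry the centroid is at mid-width, x̄ = 11 cm.
Transfer each piece to the centroidal y-axis using Ī + A·d² with d = x − 11:
  plate: d = 0 cm → contributes +6211.33 cm⁴
  hole 1: d = -5.5 cm → contributes −23.8074 cm⁴
  hole 2: d = 0 cm → contributes −0.0490874 cm⁴
  hole 3: d = 5.5 cm → contributes −23.8074 cm⁴
Total I = 6163.67 cm⁴.

Iy ≈ 6164 cm⁴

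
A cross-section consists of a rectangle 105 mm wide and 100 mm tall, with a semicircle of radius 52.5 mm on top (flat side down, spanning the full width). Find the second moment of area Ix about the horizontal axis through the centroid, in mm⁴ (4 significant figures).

Break the section into simple shapes (no overlaps), measuring from the bottom-left corner of the bounding box.
Rectangular body: 105 × 100, A = 10 500 mm², y = 50 mm, Ī = 8 750 000 mm⁴.
Semicircular cap: semicircle r = 52.5, A = 4329.51 mm², y = 122.282 mm, Ī = 833 814 mm⁴.
Centroid: ȳ = ΣA·y / ΣA = 71.1028 mm.
Transfer each piece to the horizontal axis through the centroid using Ī + A·d² with d = y − 71.1028:
  rectangular body: d = -21.1028 mm → contributes +13 425 945 mm⁴
  semicircular cap: d = 51.1789 mm → contributes +12 174 002 mm⁴
Total I = 25 599 948 mm⁴.

Ix ≈ 2.560 × 10⁷ mm⁴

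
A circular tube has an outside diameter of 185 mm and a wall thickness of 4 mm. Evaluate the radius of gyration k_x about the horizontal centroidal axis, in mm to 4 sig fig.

k_x ≈ 64.01 mm

Decompose the section into non-overlapping parts with the origin at the bottom-left of its bounding rectangle.
Outer circle: ⌀185, A = 26880.3 mm², y = 92.5 mm, Ī = 57 498 539 mm⁴.
Bore (subtracted): ⌀177, A = 24605.7 mm², y = 92.5 mm, Ī = 48 179 575 mm⁴.
By symmetry the centroid is at mid-height, ȳ = 92.5 mm.
All pieces are centred on the horizontal centroidal axis, so I = ΣĪ (holes subtracted) = 9 318 964 mm⁴.
Radius of gyration: k = √(I/A) = √(9 318 964 / 2274.51) = 64.0088 mm.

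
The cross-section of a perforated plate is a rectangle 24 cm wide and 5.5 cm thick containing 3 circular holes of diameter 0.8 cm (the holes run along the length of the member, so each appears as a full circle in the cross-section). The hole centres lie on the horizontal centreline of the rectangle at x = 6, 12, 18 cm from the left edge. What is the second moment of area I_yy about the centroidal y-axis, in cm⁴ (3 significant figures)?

I_yy ≈ 6300 cm⁴

Break the section into simple shapes (no overlaps), measuring from the bottom-left corner of the bounding box.
Plate: 24 × 5.5, A = 132 cm², x = 12 cm, Ī = 6 336 cm⁴.
Hole 1 (subtracted): ⌀0.8, A = 0.50265 cm², x = 6 cm, Ī = 0.020106 cm⁴.
Hole 2 (subtracted): ⌀0.8, A = 0.50265 cm², x = 12 cm, Ī = 0.020106 cm⁴.
Hole 3 (subtracted): ⌀0.8, A = 0.50265 cm², x = 18 cm, Ī = 0.020106 cm⁴.
By symmetry the centroid is at mid-width, x̄ = 12 cm.
Transfer each piece to the centroidal y-axis using Ī + A·d² with d = x − 12:
  plate: d = 0 cm → contributes +6 336 cm⁴
  hole 1: d = -6 cm → contributes −18.116 cm⁴
  hole 2: d = 0 cm → contributes −0.020106 cm⁴
  hole 3: d = 6 cm → contributes −18.116 cm⁴
Total I = 6299.7 cm⁴.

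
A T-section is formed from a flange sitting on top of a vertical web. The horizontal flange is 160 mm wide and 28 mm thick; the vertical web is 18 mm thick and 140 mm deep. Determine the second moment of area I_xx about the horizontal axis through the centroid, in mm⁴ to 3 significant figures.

Break the section into simple shapes (no overlaps), measuring from the bottom-left corner of the bounding box.
Flange: 160 × 28, A = 4 480 mm², y = 154 mm, Ī = 292 693 mm⁴.
Web: 18 × 140, A = 2 520 mm², y = 70 mm, Ī = 4 116 000 mm⁴.
Centroid: ȳ = ΣA·y / ΣA = 123.76 mm.
Transfer each piece to the horizontal axis through the centroid using Ī + A·d² with d = y − 123.76:
  flange: d = 30.24 mm → contributes +4 389 463 mm⁴
  web: d = -53.76 mm → contributes +11 399 147 mm⁴
Total I = 15 788 610 mm⁴.

I_xx ≈ 1.58 × 10⁷ mm⁴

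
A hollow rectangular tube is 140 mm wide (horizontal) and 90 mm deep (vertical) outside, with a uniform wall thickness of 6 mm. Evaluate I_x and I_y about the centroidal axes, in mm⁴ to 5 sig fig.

Split into non-overlapping primitives; take the origin at the lower-left of the bounding box.
Outer rectangle: 140 × 90, A = 12 600 mm², y = 45 mm, Ī = 8 505 000 mm⁴.
Inner void (subtracted): 128 × 78, A = 9 984 mm², y = 45 mm, Ī = 5 061 888 mm⁴.
By symmetry the centroid is at mid-height, ȳ = 45 mm.
All pieces are centred on the centroidal x-axis, so I = ΣĪ (holes subtracted) = 3 443 112 mm⁴.
Repeating about the centroidal y-axis gives I_y = 6 948 512 mm⁴.

I_x ≈ 3.4431 × 10⁶ mm⁴, I_y ≈ 6.9485 × 10⁶ mm⁴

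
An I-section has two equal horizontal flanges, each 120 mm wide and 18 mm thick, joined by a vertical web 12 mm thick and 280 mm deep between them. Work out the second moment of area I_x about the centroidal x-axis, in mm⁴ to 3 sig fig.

I_x ≈ 1.18 × 10⁸ mm⁴

Treat the section as a set of non-overlapping primitives; coordinates are from the bounding-box lower-left.
Bottom flange: 120 × 18, A = 2 160 mm², y = 9 mm, Ī = 58 320 mm⁴.
Web: 12 × 280, A = 3 360 mm², y = 158 mm, Ī = 21 952 000 mm⁴.
Top flange: 120 × 18, A = 2 160 mm², y = 307 mm, Ī = 58 320 mm⁴.
By symmetry the centroid is at mid-height, ȳ = 158 mm.
Transfer each piece to the centroidal x-axis using Ī + A·d² with d = y − 158:
  bottom flange: d = -149 mm → contributes +48 012 480 mm⁴
  web: d = 0 mm → contributes +21 952 000 mm⁴
  top flange: d = 149 mm → contributes +48 012 480 mm⁴
Total I = 117 976 960 mm⁴.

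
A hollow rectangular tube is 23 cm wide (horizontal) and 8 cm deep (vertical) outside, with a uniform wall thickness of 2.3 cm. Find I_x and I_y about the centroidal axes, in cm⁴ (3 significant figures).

I_x ≈ 921 cm⁴, I_y ≈ 6350 cm⁴

Decompose the section into non-overlapping parts with the origin at the bottom-left of its bounding rectangle.
Outer rectangle: 23 × 8, A = 184 cm², y = 4 cm, Ī = 981.33 cm⁴.
Inner void (subtracted): 18.4 × 3.4, A = 62.56 cm², y = 4 cm, Ī = 60.266 cm⁴.
By symmetry the centroid is at mid-height, ȳ = 4 cm.
All pieces are centred on the centroidal x-axis, so I = ΣĪ (holes subtracted) = 921.07 cm⁴.
Repeating about the centroidal y-axis gives I_y = 6346.3 cm⁴.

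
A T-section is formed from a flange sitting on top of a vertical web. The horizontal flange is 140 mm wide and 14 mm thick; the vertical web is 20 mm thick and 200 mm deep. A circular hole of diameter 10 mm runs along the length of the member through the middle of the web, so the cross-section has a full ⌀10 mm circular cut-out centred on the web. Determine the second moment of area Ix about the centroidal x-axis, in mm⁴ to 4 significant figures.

Treat the section as a set of non-overlapping primitives; coordinates are from the bounding-box lower-left.
Flange: 140 × 14, A = 1 960 mm², y = 207 mm, Ī = 32013.3 mm⁴.
Web: 20 × 200, A = 4 000 mm², y = 100 mm, Ī = 13 333 333 mm⁴.
Hole (subtracted): ⌀10, A = 78.5398 mm², y = 100 mm, Ī = 490.874 mm⁴.
Centroid: ȳ = ΣA·y / ΣA = 135.658 mm.
Transfer each piece to the centroidal x-axis using Ī + A·d² with d = y − 135.658:
  flange: d = 71.3422 mm → contributes +10 007 841 mm⁴
  web: d = -35.6578 mm → contributes +18 419 251 mm⁴
  hole: d = -35.6578 mm → contributes −100 353 mm⁴
Total I = 28 326 740 mm⁴.

Ix ≈ 2.833 × 10⁷ mm⁴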